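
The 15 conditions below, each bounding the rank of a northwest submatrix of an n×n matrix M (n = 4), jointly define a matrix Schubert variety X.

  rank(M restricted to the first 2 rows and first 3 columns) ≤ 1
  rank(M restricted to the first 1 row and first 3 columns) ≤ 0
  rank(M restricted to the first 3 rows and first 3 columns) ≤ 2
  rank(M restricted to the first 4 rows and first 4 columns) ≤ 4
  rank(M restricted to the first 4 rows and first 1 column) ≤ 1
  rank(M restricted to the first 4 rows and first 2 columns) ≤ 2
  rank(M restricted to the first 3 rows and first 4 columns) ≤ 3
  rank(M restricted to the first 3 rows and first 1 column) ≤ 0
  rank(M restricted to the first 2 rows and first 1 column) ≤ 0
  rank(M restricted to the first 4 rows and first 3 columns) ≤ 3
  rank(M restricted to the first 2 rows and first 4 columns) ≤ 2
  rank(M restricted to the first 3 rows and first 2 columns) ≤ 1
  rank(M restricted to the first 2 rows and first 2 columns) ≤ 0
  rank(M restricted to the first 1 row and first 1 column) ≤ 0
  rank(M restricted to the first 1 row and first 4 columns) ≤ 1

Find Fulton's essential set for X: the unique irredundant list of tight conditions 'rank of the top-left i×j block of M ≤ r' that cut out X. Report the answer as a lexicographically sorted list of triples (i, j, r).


Reconstructing r_w from the 15 given conditions:

  i=1: 0, 0, 0, 1
  i=2: 0, 0, 1, 2
  i=3: 0, 1, 2, 3
  i=4: 1, 2, 3, 4

second differences of R give the permutation w = (4, 3, 2, 1).

ℓ(w)=6; the 3 essential cells (i,j,r):

[(1, 3, 0), (2, 2, 0), (3, 1, 0)]


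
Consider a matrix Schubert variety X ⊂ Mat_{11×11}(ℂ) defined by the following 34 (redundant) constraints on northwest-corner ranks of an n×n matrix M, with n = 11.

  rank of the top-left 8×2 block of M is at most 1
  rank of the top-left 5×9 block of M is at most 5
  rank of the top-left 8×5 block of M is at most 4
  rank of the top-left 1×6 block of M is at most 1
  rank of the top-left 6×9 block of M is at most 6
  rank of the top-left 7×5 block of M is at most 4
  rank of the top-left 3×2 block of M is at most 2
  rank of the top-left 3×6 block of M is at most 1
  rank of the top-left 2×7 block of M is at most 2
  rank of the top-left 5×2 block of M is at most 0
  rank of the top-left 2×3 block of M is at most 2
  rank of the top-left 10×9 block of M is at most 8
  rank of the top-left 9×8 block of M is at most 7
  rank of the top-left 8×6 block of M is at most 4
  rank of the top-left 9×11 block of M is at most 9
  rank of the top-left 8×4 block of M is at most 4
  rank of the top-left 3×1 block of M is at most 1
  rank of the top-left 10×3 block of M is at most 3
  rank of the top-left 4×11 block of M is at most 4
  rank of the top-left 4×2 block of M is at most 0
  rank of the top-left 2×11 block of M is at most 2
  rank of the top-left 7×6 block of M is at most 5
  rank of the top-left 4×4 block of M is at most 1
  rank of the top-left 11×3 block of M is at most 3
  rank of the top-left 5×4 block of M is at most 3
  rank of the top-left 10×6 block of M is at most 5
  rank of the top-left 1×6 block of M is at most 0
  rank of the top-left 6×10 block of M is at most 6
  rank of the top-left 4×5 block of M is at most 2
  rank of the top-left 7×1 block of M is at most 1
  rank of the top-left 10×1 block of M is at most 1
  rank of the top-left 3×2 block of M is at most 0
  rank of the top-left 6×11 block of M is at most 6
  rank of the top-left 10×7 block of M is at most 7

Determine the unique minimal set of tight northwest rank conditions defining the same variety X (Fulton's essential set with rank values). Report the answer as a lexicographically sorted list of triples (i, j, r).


Computing R[i][j] = min implied NW-rank bound (n=11, 34 conditions):

  0 | 0 | 0 | 0 | 0 | 0 | 1 | 1 | 1 | 1 | 1
  0 | 0 | 1 | 1 | 1 | 1 | 2 | 2 | 2 | 2 | 2
  0 | 0 | 1 | 1 | 1 | 1 | 2 | 3 | 3 | 3 | 3
  0 | 0 | 1 | 1 | 2 | 2 | 3 | 4 | 4 | 4 | 4
  0 | 0 | 1 | 2 | 3 | 3 | 4 | 5 | 5 | 5 | 5
  1 | 1 | 2 | 3 | 4 | 4 | 5 | 6 | 6 | 6 | 6
  1 | 1 | 2 | 3 | 4 | 4 | 5 | 6 | 7 | 7 | 7
  1 | 1 | 2 | 3 | 4 | 4 | 5 | 6 | 7 | 8 | 8
  1 | 2 | 3 | 4 | 5 | 5 | 6 | 7 | 8 | 9 | 9
  1 | 2 | 3 | 4 | 5 | 5 | 6 | 7 | 8 | 9 | 10
  1 | 2 | 3 | 4 | 5 | 6 | 7 | 8 | 9 | 10 | 11

reading off 1-entries of Δ²R: w = (7, 3, 8, 5, 4, 1, 9, 10, 2, 11, 6).

Fulton essential set (7 of the 23 Rothe cells):

[(1, 6, 0), (3, 6, 1), (4, 4, 1), (5, 2, 0), (8, 2, 1), (8, 6, 4), (10, 6, 5)]


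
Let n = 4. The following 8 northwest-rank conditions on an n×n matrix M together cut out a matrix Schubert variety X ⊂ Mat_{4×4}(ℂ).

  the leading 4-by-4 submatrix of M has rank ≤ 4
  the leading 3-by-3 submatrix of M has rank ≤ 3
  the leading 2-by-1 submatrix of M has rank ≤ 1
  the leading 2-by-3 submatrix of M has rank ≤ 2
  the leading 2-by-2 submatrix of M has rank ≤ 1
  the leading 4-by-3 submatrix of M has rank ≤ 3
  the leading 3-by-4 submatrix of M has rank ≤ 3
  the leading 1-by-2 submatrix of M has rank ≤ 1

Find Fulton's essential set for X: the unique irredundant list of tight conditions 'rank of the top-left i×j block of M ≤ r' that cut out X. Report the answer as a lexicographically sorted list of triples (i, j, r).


Recovering R(i,j) via the rank-extension bound from the 8 conditions:

  R[1]: 1 1 1 1
  R[2]: 1 1 2 2
  R[3]: 1 2 3 3
  R[4]: 1 2 3 4

hence w(1..4) = (1, 3, 2, 4).

|D(w)|=1, |Ess(w)|=1:

[(2, 2, 1)]


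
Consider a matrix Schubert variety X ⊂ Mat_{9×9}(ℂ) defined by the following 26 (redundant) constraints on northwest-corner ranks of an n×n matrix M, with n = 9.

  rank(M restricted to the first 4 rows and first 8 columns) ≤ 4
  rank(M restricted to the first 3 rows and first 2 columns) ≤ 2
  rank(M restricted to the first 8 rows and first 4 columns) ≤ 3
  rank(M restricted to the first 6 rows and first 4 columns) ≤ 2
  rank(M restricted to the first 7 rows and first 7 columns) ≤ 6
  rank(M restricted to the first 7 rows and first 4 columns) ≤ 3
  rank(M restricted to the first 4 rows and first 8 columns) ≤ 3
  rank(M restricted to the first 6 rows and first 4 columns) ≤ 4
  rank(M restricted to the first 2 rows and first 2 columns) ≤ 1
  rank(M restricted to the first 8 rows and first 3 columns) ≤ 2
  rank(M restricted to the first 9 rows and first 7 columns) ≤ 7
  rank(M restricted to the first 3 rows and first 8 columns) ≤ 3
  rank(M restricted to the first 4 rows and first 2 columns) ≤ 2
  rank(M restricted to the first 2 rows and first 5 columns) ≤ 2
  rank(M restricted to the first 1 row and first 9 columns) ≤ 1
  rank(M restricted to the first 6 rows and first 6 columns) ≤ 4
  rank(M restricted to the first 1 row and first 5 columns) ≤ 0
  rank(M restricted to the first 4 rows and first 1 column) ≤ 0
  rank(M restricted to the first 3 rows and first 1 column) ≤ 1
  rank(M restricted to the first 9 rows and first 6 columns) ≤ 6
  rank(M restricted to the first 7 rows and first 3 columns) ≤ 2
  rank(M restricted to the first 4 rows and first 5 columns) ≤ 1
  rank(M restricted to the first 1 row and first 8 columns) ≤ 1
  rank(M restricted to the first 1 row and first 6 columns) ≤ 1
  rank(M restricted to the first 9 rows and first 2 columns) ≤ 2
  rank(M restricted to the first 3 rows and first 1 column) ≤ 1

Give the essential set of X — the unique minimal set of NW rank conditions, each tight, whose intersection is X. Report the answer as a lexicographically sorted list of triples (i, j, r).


Reconstructing r_w from the 26 given conditions:

  0, 0, 0, 0, 0, 1, 1, 1, 1
  0, 1, 1, 1, 1, 2, 2, 2, 2
  0, 1, 1, 1, 1, 2, 3, 3, 3
  0, 1, 1, 1, 1, 2, 3, 3, 4
  1, 2, 2, 2, 2, 3, 4, 4, 5
  1, 2, 2, 2, 3, 4, 5, 5, 6
  1, 2, 2, 3, 4, 5, 6, 6, 7
  1, 2, 2, 3, 4, 5, 6, 7, 8
  1, 2, 3, 4, 5, 6, 7, 8, 9

reading off 1-entries of Δ²R: w = (6, 2, 7, 9, 1, 5, 4, 8, 3).

Fulton essential set (6 of the 19 Rothe cells):

[(1, 5, 0), (4, 1, 0), (4, 5, 1), (4, 8, 3), (6, 4, 2), (8, 3, 2)]


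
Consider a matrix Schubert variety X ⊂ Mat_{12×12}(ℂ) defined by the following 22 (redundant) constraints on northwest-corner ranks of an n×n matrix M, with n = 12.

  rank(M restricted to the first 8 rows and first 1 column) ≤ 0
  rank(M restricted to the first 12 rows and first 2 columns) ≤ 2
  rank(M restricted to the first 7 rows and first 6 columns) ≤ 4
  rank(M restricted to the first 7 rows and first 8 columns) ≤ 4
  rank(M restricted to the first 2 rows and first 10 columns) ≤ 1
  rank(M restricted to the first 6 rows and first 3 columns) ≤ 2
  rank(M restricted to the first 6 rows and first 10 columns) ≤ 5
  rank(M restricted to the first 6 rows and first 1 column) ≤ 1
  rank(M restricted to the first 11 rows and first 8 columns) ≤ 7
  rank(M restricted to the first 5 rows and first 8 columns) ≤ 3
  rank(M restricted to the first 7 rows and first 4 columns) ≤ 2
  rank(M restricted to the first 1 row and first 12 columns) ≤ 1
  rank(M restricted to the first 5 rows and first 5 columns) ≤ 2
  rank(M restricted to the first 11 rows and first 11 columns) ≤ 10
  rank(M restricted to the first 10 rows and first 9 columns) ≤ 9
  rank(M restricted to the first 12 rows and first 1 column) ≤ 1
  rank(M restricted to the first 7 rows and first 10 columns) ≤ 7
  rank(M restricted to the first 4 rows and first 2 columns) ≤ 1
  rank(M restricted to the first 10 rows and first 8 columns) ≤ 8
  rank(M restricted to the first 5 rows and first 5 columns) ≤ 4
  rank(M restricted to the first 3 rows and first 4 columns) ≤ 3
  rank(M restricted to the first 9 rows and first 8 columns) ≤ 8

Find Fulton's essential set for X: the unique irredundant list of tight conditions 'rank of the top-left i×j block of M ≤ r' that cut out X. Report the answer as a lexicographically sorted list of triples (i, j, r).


The tightest implied rank at each (i,j), from the 22 conditions:

  0 | 1 | 1 | 1 | 1 | 1 | 1 | 1 | 1 | 1 | 1 | 1
  0 | 1 | 1 | 1 | 1 | 1 | 1 | 1 | 1 | 1 | 2 | 2
  0 | 1 | 2 | 2 | 2 | 2 | 2 | 2 | 2 | 2 | 3 | 3
  0 | 1 | 2 | 2 | 2 | 3 | 3 | 3 | 3 | 3 | 4 | 4
  0 | 1 | 2 | 2 | 2 | 3 | 3 | 3 | 4 | 4 | 5 | 5
  0 | 1 | 2 | 2 | 3 | 4 | 4 | 4 | 5 | 5 | 6 | 6
  0 | 1 | 2 | 2 | 3 | 4 | 4 | 4 | 5 | 6 | 7 | 7
  0 | 1 | 2 | 3 | 4 | 5 | 5 | 5 | 6 | 7 | 8 | 8
  1 | 2 | 3 | 4 | 5 | 6 | 6 | 6 | 7 | 8 | 9 | 9
  1 | 2 | 3 | 4 | 5 | 6 | 7 | 7 | 8 | 9 | 10 | 10
  1 | 2 | 3 | 4 | 5 | 6 | 7 | 7 | 8 | 9 | 10 | 11
  1 | 2 | 3 | 4 | 5 | 6 | 7 | 8 | 9 | 10 | 11 | 12

so w = (2, 11, 3, 6, 9, 5, 10, 4, 1, 7, 12, 8).

Fulton essential set (7 of the 27 Rothe cells):

[(2, 10, 1), (5, 5, 2), (5, 8, 3), (7, 4, 2), (7, 8, 4), (8, 1, 0), (11, 8, 7)]


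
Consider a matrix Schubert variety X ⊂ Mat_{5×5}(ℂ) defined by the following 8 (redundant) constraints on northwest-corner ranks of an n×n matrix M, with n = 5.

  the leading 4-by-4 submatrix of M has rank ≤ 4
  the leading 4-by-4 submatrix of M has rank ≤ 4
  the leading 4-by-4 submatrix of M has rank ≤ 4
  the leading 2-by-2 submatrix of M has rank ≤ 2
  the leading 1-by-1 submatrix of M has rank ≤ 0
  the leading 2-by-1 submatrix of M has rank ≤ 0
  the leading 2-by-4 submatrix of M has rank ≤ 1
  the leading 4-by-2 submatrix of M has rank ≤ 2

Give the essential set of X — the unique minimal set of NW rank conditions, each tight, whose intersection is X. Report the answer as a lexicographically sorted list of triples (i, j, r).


Reconstructing r_w from the 8 given conditions:

  row 1: 0  1  1  1  1
  row 2: 0  1  1  1  2
  row 3: 1  2  2  2  3
  row 4: 1  2  3  3  4
  row 5: 1  2  3  4  5

second differences of R give the permutation w = (2, 5, 1, 3, 4).

|D(w)|=4, |Ess(w)|=2:

[(2, 1, 0), (2, 4, 1)]


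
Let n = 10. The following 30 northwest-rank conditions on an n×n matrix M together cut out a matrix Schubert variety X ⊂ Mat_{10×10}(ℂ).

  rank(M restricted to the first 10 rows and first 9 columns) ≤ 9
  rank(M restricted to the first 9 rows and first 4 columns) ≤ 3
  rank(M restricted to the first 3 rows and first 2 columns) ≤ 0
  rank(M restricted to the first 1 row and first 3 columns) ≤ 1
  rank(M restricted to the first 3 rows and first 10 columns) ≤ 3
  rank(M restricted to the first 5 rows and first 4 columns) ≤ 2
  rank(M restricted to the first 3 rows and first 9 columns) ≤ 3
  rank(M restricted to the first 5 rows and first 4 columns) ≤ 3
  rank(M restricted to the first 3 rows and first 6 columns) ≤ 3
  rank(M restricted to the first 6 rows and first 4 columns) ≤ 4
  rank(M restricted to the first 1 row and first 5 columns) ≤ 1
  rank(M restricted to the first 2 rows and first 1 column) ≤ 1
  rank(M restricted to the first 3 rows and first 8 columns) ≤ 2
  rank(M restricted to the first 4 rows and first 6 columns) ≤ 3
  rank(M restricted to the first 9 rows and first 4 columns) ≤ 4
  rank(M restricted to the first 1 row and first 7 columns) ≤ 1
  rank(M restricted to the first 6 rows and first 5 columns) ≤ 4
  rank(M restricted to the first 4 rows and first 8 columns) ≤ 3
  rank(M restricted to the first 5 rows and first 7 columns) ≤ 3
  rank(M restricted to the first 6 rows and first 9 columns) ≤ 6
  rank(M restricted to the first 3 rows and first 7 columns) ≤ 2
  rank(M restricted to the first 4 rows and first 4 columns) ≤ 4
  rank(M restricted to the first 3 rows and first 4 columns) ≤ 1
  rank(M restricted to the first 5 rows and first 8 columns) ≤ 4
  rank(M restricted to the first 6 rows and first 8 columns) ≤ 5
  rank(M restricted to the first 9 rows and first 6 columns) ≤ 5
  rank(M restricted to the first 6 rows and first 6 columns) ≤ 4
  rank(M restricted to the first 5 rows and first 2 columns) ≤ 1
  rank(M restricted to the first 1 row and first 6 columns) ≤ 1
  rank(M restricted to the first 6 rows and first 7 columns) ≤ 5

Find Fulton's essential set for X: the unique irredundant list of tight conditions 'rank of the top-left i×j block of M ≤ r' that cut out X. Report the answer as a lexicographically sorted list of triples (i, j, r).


The tightest implied rank at each (i,j), from the 30 conditions:

  i=1: 0  0  1  1  1  1  1  1  1  1
  i=2: 0  0  1  1  2  2  2  2  2  2
  i=3: 0  0  1  1  2  2  2  2  3  3
  i=4: 1  1  2  2  3  3  3  3  4  4
  i=5: 1  1  2  2  3  3  3  4  5  5
  i=6: 1  2  3  3  4  4  4  5  6  6
  i=7: 1  2  3  3  4  5  5  6  7  7
  i=8: 1  2  3  3  4  5  6  7  8  8
  i=9: 1  2  3  3  4  5  6  7  8  9
  i=10: 1  2  3  4  5  6  7  8  9  10

the unique w with this rank table is (3, 5, 9, 1, 8, 2, 6, 7, 10, 4).

Rothe diagram D(w) (18 cells), 7 SE-corners (essential conditions):

[(3, 2, 0), (3, 4, 1), (3, 8, 2), (5, 2, 1), (5, 4, 2), (5, 7, 3), (9, 4, 3)]


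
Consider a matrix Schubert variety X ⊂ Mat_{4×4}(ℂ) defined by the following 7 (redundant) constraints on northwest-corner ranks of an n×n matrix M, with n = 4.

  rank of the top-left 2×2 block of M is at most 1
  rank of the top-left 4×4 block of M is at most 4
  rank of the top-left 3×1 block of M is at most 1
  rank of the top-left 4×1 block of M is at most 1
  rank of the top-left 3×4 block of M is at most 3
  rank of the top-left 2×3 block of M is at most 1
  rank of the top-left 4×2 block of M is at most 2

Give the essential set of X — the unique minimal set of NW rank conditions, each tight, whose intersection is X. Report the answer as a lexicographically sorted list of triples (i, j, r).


The tightest implied rank at each (i,j), from the 7 conditions:

  row 1: 1 1 1 1
  row 2: 1 1 1 2
  row 3: 1 2 2 3
  row 4: 1 2 3 4

second differences of R give the permutation w = (1, 4, 2, 3).

Fulton essential set (1 of the 2 Rothe cells):

[(2, 3, 1)]


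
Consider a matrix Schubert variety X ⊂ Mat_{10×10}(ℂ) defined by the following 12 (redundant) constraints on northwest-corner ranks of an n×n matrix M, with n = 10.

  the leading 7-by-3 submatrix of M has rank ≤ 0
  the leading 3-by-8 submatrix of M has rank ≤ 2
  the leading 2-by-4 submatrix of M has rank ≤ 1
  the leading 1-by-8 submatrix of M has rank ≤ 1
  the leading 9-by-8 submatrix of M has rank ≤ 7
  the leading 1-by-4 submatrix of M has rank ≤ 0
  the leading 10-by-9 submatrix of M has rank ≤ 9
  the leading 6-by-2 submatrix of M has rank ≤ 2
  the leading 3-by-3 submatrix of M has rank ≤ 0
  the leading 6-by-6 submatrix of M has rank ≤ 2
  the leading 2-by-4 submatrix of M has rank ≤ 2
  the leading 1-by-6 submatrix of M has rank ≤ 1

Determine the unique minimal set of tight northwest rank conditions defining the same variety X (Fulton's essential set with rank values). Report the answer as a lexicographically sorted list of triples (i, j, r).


Computing R[i][j] = min implied NW-rank bound (n=10, 12 conditions):

  0 | 0 | 0 | 0 | 1 | 1 | 1 | 1 | 1 | 1
  0 | 0 | 0 | 1 | 2 | 2 | 2 | 2 | 2 | 2
  0 | 0 | 0 | 1 | 2 | 2 | 2 | 2 | 3 | 3
  0 | 0 | 0 | 1 | 2 | 2 | 3 | 3 | 4 | 4
  0 | 0 | 0 | 1 | 2 | 2 | 3 | 4 | 5 | 5
  0 | 0 | 0 | 1 | 2 | 2 | 3 | 4 | 5 | 6
  0 | 0 | 0 | 1 | 2 | 3 | 4 | 5 | 6 | 7
  1 | 1 | 1 | 2 | 3 | 4 | 5 | 6 | 7 | 8
  1 | 2 | 2 | 3 | 4 | 5 | 6 | 7 | 8 | 9
  1 | 2 | 3 | 4 | 5 | 6 | 7 | 8 | 9 | 10

so w = (5, 4, 9, 7, 8, 10, 6, 1, 2, 3).

Fulton essential set (4 of the 28 Rothe cells):

[(1, 4, 0), (3, 8, 2), (6, 6, 2), (7, 3, 0)]


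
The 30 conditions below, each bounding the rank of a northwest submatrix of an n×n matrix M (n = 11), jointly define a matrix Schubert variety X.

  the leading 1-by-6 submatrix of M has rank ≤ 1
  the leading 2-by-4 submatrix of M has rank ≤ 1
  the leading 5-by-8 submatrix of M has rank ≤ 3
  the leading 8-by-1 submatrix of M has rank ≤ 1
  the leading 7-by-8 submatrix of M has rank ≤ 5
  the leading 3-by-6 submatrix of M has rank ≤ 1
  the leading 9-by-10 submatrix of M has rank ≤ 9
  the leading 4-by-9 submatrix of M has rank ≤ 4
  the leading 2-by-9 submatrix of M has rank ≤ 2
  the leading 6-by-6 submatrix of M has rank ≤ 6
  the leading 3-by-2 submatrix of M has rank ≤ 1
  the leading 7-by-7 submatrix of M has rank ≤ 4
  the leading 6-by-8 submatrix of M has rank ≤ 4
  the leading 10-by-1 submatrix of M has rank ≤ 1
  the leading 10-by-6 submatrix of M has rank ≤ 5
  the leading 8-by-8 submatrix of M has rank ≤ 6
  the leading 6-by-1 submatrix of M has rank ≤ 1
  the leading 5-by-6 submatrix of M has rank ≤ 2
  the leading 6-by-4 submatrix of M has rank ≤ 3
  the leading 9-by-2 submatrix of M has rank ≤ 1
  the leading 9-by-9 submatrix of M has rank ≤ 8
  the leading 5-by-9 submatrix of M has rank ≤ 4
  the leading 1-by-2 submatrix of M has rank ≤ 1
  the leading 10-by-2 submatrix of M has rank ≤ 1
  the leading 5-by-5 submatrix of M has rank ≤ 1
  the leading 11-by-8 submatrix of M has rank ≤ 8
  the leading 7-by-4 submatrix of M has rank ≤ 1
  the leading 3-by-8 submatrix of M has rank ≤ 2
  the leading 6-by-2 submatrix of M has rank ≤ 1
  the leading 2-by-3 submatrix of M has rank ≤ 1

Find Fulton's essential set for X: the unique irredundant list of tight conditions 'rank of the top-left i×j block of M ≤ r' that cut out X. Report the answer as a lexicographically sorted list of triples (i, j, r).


Propagating the 30 rank bounds to every northwest block:

  R[1]: 1 1 1 1 1 1 1 1 1 1 1
  R[2]: 1 1 1 1 1 1 2 2 2 2 2
  R[3]: 1 1 1 1 1 1 2 2 3 3 3
  R[4]: 1 1 1 1 1 2 3 3 4 4 4
  R[5]: 1 1 1 1 1 2 3 3 4 5 5
  R[6]: 1 1 1 1 2 3 4 4 5 6 6
  R[7]: 1 1 1 1 2 3 4 5 6 7 7
  R[8]: 1 1 2 2 3 4 5 6 7 8 8
  R[9]: 1 1 2 3 4 5 6 7 8 9 9
  R[10]: 1 1 2 3 4 5 6 7 8 9 10
  R[11]: 1 2 3 4 5 6 7 8 9 10 11

so w = (1, 7, 9, 6, 10, 5, 8, 3, 4, 11, 2).

6 SE-corners of the 29-cell Rothe diagram give Ess(w):

[(3, 6, 1), (3, 8, 2), (5, 5, 1), (5, 8, 3), (7, 4, 1), (10, 2, 1)]


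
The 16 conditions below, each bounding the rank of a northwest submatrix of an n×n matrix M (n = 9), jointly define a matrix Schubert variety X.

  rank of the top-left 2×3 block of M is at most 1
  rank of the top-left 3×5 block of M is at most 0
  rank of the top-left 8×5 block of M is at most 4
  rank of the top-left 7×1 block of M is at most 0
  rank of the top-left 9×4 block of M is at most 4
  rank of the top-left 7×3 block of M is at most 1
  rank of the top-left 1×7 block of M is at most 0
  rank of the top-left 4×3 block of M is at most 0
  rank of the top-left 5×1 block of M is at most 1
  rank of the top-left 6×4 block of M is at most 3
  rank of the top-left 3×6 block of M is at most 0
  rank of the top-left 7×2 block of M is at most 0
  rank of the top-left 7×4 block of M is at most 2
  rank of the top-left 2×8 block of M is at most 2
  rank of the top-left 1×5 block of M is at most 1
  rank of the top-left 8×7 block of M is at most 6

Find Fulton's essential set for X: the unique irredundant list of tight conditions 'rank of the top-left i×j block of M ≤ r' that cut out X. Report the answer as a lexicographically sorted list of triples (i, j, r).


Propagating the 16 rank bounds to every northwest block:

  0  0  0  0  0  0  0  1  1
  0  0  0  0  0  0  1  2  2
  0  0  0  0  0  0  1  2  3
  0  0  0  1  1  1  2  3  4
  0  0  1  2  2  2  3  4  5
  0  0  1  2  3  3  4  5  6
  0  0  1  2  3  4  5  6  7
  1  1  2  3  4  5  6  7  8
  1  2  3  4  5  6  7  8  9

so w = (8, 7, 9, 4, 3, 5, 6, 1, 2).

D(w) has 28 cells with 4 SE-corners; essential set:

[(1, 7, 0), (3, 6, 0), (4, 3, 0), (7, 2, 0)]


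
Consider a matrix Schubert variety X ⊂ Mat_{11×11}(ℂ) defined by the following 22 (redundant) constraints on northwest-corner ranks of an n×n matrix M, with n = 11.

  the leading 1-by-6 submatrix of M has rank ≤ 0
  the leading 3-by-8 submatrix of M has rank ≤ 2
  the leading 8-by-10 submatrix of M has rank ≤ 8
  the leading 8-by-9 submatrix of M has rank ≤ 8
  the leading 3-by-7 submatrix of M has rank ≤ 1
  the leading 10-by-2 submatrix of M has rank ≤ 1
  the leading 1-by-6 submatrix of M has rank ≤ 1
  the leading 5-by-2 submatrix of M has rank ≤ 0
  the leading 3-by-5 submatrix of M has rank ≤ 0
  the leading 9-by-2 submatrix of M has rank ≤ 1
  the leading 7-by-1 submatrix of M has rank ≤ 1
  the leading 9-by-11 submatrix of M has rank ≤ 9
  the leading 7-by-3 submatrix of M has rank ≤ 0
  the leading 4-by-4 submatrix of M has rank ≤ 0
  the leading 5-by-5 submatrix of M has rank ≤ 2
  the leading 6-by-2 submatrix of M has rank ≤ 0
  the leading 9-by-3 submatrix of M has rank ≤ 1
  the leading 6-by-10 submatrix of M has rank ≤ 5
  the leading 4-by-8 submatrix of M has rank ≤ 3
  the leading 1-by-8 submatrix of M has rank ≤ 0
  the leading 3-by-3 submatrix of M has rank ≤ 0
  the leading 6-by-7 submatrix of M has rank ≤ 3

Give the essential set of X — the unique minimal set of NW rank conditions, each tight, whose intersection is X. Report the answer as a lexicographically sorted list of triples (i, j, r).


Computing R[i][j] = min implied NW-rank bound (n=11, 22 conditions):

  R[1]: 0 0 0 0 0 0 0 0 1 1 1
  R[2]: 0 0 0 0 0 1 1 1 2 2 2
  R[3]: 0 0 0 0 0 1 1 2 3 3 3
  R[4]: 0 0 0 0 1 2 2 3 4 4 4
  R[5]: 0 0 0 1 2 3 3 4 5 5 5
  R[6]: 0 0 0 1 2 3 3 4 5 5 6
  R[7]: 0 0 0 1 2 3 4 5 6 6 7
  R[8]: 1 1 1 2 3 4 5 6 7 7 8
  R[9]: 1 1 1 2 3 4 5 6 7 8 9
  R[10]: 1 1 2 3 4 5 6 7 8 9 10
  R[11]: 1 2 3 4 5 6 7 8 9 10 11

second differences of R give the permutation w = (9, 6, 8, 5, 4, 11, 7, 1, 10, 3, 2).

|D(w)|=37, |Ess(w)|=9:

[(1, 8, 0), (3, 5, 0), (3, 7, 1), (4, 4, 0), (6, 7, 3), (6, 10, 5), (7, 3, 0), (9, 3, 1), (10, 2, 1)]


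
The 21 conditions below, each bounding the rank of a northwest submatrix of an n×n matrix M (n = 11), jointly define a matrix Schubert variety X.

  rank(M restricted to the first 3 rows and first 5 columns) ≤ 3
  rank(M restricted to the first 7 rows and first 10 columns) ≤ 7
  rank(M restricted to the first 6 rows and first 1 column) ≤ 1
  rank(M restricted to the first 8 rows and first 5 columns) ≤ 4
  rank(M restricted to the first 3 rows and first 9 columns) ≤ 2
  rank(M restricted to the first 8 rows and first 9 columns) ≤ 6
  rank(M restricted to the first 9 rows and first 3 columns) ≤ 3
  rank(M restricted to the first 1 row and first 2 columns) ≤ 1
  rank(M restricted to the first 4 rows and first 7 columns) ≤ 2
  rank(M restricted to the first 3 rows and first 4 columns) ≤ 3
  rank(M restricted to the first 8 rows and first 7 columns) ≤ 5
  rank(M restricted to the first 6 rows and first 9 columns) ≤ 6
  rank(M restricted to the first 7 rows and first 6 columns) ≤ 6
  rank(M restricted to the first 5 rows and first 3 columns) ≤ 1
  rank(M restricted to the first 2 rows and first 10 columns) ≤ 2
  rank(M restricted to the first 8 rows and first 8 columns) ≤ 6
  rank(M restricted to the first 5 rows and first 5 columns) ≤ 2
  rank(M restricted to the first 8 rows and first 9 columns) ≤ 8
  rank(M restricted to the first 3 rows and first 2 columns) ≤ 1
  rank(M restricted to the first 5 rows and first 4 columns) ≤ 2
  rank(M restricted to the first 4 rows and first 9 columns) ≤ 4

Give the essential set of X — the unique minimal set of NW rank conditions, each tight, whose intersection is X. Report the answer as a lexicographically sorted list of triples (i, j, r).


Reconstructing r_w from the 21 given conditions:

  R[1]: 1 | 1 | 1 | 1 | 1 | 1 | 1 | 1 | 1 | 1 | 1
  R[2]: 1 | 1 | 1 | 2 | 2 | 2 | 2 | 2 | 2 | 2 | 2
  R[3]: 1 | 1 | 1 | 2 | 2 | 2 | 2 | 2 | 2 | 3 | 3
  R[4]: 1 | 1 | 1 | 2 | 2 | 2 | 2 | 3 | 3 | 4 | 4
  R[5]: 1 | 1 | 1 | 2 | 2 | 3 | 3 | 4 | 4 | 5 | 5
  R[6]: 1 | 2 | 2 | 3 | 3 | 4 | 4 | 5 | 5 | 6 | 6
  R[7]: 1 | 2 | 3 | 4 | 4 | 5 | 5 | 6 | 6 | 7 | 7
  R[8]: 1 | 2 | 3 | 4 | 4 | 5 | 5 | 6 | 6 | 7 | 8
  R[9]: 1 | 2 | 3 | 4 | 5 | 6 | 6 | 7 | 7 | 8 | 9
  R[10]: 1 | 2 | 3 | 4 | 5 | 6 | 7 | 8 | 8 | 9 | 10
  R[11]: 1 | 2 | 3 | 4 | 5 | 6 | 7 | 8 | 9 | 10 | 11

giving w = (1, 4, 10, 8, 6, 2, 3, 11, 5, 7, 9) via Δ²R.

Fulton essential set (7 of the 20 Rothe cells):

[(3, 9, 2), (4, 7, 2), (5, 3, 1), (5, 5, 2), (8, 5, 4), (8, 7, 5), (8, 9, 6)]


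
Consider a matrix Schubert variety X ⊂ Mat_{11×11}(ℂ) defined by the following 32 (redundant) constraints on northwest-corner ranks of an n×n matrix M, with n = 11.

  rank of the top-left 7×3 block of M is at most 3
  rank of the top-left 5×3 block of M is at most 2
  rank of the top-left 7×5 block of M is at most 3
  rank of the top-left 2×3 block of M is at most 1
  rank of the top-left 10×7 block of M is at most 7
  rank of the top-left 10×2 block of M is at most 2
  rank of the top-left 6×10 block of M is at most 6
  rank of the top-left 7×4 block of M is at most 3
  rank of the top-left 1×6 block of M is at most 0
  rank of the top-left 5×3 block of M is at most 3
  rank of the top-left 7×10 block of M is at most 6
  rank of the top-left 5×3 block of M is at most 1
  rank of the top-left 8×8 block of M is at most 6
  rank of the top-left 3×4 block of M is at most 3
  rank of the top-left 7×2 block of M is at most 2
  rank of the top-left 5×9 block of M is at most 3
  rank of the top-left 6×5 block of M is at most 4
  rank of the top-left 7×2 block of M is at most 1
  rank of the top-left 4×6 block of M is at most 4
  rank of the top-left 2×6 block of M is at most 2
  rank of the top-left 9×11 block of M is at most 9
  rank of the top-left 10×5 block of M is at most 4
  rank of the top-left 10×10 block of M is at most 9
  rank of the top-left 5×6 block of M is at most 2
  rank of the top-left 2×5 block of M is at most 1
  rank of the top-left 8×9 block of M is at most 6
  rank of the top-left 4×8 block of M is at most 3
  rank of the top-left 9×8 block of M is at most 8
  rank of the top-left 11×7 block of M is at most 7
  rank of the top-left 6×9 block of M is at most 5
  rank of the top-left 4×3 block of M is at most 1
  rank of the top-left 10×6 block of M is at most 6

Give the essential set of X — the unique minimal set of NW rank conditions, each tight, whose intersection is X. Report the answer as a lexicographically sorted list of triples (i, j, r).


Propagating the 32 rank bounds to every northwest block:

  R[1]: 0  0  0  0  0  0  1  1  1  1  1
  R[2]: 1  1  1  1  1  1  2  2  2  2  2
  R[3]: 1  1  1  2  2  2  3  3  3  3  3
  R[4]: 1  1  1  2  2  2  3  3  3  4  4
  R[5]: 1  1  1  2  2  2  3  3  3  4  5
  R[6]: 1  1  2  3  3  3  4  4  4  5  6
  R[7]: 1  1  2  3  3  4  5  5  5  6  7
  R[8]: 1  2  3  4  4  5  6  6  6  7  8
  R[9]: 1  2  3  4  4  5  6  7  7  8  9
  R[10]: 1  2  3  4  4  5  6  7  8  9  10
  R[11]: 1  2  3  4  5  6  7  8  9  10  11

giving w = (7, 1, 4, 10, 11, 3, 6, 2, 8, 9, 5) via Δ²R.

Fulton essential set (7 of the 25 Rothe cells):

[(1, 6, 0), (5, 3, 1), (5, 6, 2), (5, 9, 3), (7, 2, 1), (7, 5, 3), (10, 5, 4)]


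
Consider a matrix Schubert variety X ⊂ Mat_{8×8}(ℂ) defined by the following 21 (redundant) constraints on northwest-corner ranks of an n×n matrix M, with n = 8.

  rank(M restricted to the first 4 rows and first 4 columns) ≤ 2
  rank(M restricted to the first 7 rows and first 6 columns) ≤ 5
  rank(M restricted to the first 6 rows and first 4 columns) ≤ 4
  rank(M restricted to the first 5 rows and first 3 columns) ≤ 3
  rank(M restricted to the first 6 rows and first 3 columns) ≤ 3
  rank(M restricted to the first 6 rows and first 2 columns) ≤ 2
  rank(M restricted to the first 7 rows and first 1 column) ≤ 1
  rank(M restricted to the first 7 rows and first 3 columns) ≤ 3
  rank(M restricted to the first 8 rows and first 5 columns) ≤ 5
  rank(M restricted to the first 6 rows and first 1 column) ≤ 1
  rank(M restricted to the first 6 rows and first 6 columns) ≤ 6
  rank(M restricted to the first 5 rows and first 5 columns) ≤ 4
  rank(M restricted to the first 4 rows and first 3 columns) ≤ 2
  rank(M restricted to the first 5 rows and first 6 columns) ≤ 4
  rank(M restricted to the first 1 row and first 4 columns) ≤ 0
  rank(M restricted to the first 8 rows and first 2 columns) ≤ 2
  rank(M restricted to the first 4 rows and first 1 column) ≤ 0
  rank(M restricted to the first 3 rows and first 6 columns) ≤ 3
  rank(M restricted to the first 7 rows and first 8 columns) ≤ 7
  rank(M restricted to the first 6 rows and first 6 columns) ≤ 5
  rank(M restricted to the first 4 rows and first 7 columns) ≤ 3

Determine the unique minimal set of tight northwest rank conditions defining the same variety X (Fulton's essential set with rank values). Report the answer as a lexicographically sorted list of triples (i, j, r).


Computing R[i][j] = min implied NW-rank bound (n=8, 21 conditions):

  i=1: 0 0 0 0 1 1 1 1
  i=2: 0 1 1 1 2 2 2 2
  i=3: 0 1 2 2 3 3 3 3
  i=4: 0 1 2 2 3 3 3 4
  i=5: 1 2 3 3 4 4 4 5
  i=6: 1 2 3 4 5 5 5 6
  i=7: 1 2 3 4 5 5 6 7
  i=8: 1 2 3 4 5 6 7 8

the unique w with this rank table is (5, 2, 3, 8, 1, 4, 7, 6).

ℓ(w)=11; the 5 essential cells (i,j,r):

[(1, 4, 0), (4, 1, 0), (4, 4, 2), (4, 7, 3), (7, 6, 5)]


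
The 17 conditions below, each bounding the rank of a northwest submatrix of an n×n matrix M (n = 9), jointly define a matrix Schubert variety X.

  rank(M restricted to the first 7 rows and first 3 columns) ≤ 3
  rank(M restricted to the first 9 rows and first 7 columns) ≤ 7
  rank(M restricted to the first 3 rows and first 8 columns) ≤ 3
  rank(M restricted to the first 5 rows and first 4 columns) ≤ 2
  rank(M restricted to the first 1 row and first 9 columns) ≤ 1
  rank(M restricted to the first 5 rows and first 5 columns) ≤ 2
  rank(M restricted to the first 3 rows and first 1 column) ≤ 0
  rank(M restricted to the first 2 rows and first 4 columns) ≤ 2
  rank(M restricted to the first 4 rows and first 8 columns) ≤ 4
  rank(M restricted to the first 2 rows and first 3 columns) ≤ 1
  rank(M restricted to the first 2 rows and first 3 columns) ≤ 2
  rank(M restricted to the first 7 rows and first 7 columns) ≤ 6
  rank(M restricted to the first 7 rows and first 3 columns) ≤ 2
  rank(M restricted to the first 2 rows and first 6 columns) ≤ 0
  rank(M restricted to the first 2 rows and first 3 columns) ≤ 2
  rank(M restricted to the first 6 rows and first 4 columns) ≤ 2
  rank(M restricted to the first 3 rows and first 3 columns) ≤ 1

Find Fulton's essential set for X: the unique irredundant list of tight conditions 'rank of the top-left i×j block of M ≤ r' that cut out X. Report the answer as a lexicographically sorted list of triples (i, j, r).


Recovering R(i,j) via the rank-extension bound from the 17 conditions:

  0, 0, 0, 0, 0, 0, 1, 1, 1
  0, 0, 0, 0, 0, 0, 1, 2, 2
  0, 1, 1, 1, 1, 1, 2, 3, 3
  1, 2, 2, 2, 2, 2, 3, 4, 4
  1, 2, 2, 2, 2, 3, 4, 5, 5
  1, 2, 2, 2, 3, 4, 5, 6, 6
  1, 2, 2, 3, 4, 5, 6, 7, 7
  1, 2, 3, 4, 5, 6, 7, 8, 8
  1, 2, 3, 4, 5, 6, 7, 8, 9

giving w = (7, 8, 2, 1, 6, 5, 4, 3, 9) via Δ²R.

Rothe diagram D(w) (19 cells), 5 SE-corners (essential conditions):

[(2, 6, 0), (3, 1, 0), (5, 5, 2), (6, 4, 2), (7, 3, 2)]


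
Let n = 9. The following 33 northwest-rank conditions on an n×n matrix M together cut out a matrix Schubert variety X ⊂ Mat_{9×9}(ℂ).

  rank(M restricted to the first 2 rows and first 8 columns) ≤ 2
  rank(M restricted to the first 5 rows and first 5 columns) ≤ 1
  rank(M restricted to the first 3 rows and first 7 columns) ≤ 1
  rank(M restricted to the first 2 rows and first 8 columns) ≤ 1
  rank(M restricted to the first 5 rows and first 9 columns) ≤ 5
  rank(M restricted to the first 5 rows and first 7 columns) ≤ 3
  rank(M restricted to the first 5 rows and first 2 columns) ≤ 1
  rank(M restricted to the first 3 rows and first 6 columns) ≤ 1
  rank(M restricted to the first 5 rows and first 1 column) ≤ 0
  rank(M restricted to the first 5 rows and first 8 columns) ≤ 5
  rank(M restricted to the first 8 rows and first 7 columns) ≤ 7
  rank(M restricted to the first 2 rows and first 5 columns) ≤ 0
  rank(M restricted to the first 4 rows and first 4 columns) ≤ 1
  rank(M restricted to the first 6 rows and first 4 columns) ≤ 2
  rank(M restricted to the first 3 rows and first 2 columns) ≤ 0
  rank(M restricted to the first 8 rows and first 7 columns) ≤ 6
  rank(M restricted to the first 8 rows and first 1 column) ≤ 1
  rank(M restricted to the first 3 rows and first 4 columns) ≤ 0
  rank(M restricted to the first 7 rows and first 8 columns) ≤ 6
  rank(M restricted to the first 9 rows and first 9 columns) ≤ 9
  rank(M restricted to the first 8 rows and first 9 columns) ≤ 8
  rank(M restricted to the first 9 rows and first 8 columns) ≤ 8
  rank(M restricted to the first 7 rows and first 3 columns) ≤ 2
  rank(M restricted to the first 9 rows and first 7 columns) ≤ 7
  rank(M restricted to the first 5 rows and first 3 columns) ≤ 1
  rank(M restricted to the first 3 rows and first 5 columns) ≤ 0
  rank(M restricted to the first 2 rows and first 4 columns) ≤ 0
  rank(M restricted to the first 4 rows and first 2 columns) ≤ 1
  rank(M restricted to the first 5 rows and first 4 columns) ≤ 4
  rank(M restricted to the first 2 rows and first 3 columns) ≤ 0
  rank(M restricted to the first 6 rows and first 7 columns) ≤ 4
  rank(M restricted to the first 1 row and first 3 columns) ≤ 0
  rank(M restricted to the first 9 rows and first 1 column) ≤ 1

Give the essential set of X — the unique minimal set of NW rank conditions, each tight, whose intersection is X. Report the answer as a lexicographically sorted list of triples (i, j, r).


Reconstructing r_w from the 33 given conditions:

  i=1: 0 | 0 | 0 | 0 | 0 | 1 | 1 | 1 | 1
  i=2: 0 | 0 | 0 | 0 | 0 | 1 | 1 | 1 | 2
  i=3: 0 | 0 | 0 | 0 | 0 | 1 | 1 | 2 | 3
  i=4: 0 | 1 | 1 | 1 | 1 | 2 | 2 | 3 | 4
  i=5: 0 | 1 | 1 | 1 | 1 | 2 | 3 | 4 | 5
  i=6: 1 | 2 | 2 | 2 | 2 | 3 | 4 | 5 | 6
  i=7: 1 | 2 | 2 | 3 | 3 | 4 | 5 | 6 | 7
  i=8: 1 | 2 | 3 | 4 | 4 | 5 | 6 | 7 | 8
  i=9: 1 | 2 | 3 | 4 | 5 | 6 | 7 | 8 | 9

giving w = (6, 9, 8, 2, 7, 1, 4, 3, 5) via Δ²R.

Fulton essential set (6 of the 24 Rothe cells):

[(2, 8, 1), (3, 5, 0), (3, 7, 1), (5, 1, 0), (5, 5, 1), (7, 3, 2)]


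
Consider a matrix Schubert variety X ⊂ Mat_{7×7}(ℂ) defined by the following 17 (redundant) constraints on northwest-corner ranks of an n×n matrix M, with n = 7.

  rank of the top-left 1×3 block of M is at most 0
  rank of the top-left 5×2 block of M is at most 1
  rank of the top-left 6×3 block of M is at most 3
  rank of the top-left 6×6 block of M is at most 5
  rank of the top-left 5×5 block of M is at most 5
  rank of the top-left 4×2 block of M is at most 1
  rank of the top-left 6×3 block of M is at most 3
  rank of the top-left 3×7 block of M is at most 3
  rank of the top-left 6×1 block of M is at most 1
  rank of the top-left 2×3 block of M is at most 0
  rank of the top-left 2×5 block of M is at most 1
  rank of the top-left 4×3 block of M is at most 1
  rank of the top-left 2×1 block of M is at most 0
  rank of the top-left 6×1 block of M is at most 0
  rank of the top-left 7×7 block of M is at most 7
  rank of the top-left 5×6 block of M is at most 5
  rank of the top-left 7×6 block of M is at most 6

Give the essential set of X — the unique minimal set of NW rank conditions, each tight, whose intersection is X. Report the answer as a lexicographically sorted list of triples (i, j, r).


Recovering R(i,j) via the rank-extension bound from the 17 conditions:

  0 0 0 1 1 1 1
  0 0 0 1 1 2 2
  0 1 1 2 2 3 3
  0 1 1 2 3 4 4
  0 1 2 3 4 5 5
  0 1 2 3 4 5 6
  1 2 3 4 5 6 7

hence w(1..7) = (4, 6, 2, 5, 3, 7, 1).

ℓ(w)=12; the 4 essential cells (i,j,r):

[(2, 3, 0), (2, 5, 1), (4, 3, 1), (6, 1, 0)]


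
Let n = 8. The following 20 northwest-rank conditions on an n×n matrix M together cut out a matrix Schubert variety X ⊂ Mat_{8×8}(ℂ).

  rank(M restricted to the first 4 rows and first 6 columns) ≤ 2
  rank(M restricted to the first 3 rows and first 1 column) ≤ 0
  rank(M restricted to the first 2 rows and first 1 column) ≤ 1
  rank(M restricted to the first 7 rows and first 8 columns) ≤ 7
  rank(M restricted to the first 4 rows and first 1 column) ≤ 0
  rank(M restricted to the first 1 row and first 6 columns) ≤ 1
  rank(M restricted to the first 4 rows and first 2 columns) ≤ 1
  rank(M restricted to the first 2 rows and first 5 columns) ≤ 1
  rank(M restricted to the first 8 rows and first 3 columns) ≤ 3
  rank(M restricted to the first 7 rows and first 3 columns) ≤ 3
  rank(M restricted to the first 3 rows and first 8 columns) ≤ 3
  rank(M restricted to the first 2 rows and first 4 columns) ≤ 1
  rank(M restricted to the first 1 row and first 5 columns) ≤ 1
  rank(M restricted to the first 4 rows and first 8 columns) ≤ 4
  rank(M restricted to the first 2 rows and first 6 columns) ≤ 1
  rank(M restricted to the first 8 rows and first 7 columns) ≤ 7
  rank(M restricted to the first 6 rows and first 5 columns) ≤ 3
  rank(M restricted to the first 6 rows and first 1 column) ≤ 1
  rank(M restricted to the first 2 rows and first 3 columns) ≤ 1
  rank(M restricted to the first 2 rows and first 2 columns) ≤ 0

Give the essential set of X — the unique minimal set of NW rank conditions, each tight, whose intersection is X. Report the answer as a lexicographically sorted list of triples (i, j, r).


The tightest implied rank at each (i,j), from the 20 conditions:

  i=1: 0 | 0 | 1 | 1 | 1 | 1 | 1 | 1
  i=2: 0 | 0 | 1 | 1 | 1 | 1 | 2 | 2
  i=3: 0 | 1 | 2 | 2 | 2 | 2 | 3 | 3
  i=4: 0 | 1 | 2 | 2 | 2 | 2 | 3 | 4
  i=5: 1 | 2 | 3 | 3 | 3 | 3 | 4 | 5
  i=6: 1 | 2 | 3 | 3 | 3 | 4 | 5 | 6
  i=7: 1 | 2 | 3 | 4 | 4 | 5 | 6 | 7
  i=8: 1 | 2 | 3 | 4 | 5 | 6 | 7 | 8

giving w = (3, 7, 2, 8, 1, 6, 4, 5) via Δ²R.

Fulton essential set (5 of the 14 Rothe cells):

[(2, 2, 0), (2, 6, 1), (4, 1, 0), (4, 6, 2), (6, 5, 3)]


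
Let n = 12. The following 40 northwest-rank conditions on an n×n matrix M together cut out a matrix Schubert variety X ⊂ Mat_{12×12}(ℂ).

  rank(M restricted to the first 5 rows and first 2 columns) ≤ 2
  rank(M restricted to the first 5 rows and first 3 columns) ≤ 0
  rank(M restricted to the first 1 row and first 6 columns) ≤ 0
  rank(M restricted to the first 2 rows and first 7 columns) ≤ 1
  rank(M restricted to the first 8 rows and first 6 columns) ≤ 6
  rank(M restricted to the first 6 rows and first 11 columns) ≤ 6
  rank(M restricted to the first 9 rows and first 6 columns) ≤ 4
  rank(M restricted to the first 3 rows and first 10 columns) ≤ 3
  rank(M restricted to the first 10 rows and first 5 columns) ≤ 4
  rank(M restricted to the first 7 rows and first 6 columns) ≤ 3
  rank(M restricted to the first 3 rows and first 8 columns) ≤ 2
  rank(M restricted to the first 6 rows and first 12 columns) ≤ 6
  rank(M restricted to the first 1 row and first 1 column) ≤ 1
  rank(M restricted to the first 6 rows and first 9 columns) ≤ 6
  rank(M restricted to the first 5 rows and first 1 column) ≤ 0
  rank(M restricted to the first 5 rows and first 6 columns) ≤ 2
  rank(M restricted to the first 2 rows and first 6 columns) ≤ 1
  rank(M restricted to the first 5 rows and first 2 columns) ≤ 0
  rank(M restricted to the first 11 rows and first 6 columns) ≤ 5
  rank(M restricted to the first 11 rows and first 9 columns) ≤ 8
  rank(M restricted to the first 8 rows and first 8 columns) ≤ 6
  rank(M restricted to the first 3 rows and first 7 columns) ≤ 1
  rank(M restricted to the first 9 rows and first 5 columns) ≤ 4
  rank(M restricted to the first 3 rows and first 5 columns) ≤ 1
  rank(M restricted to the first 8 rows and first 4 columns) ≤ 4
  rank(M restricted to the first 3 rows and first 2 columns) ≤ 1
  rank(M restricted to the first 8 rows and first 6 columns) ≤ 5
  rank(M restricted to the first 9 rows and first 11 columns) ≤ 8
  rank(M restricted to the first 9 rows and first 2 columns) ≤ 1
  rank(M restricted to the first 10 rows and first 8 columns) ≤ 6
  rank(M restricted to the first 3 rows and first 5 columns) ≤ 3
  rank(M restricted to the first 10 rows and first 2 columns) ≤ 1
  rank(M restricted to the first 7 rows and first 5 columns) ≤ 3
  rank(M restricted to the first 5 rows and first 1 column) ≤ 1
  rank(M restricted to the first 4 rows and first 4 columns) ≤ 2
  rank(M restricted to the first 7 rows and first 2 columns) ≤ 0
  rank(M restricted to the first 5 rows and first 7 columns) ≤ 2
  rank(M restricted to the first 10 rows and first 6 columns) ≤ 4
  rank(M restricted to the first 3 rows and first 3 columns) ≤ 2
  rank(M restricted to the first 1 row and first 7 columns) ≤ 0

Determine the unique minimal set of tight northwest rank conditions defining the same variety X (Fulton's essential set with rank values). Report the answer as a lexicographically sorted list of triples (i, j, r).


The tightest implied rank at each (i,j), from the 40 conditions:

  row 1: 0, 0, 0, 0, 0, 0, 0, 1, 1, 1, 1, 1
  row 2: 0, 0, 0, 1, 1, 1, 1, 2, 2, 2, 2, 2
  row 3: 0, 0, 0, 1, 1, 1, 1, 2, 3, 3, 3, 3
  row 4: 0, 0, 0, 1, 2, 2, 2, 3, 4, 4, 4, 4
  row 5: 0, 0, 0, 1, 2, 2, 2, 3, 4, 5, 5, 5
  row 6: 0, 0, 1, 2, 3, 3, 3, 4, 5, 6, 6, 6
  row 7: 0, 0, 1, 2, 3, 3, 4, 5, 6, 7, 7, 7
  row 8: 1, 1, 2, 3, 4, 4, 5, 6, 7, 8, 8, 8
  row 9: 1, 1, 2, 3, 4, 4, 5, 6, 7, 8, 8, 9
  row 10: 1, 1, 2, 3, 4, 4, 5, 6, 7, 8, 9, 10
  row 11: 1, 2, 3, 4, 5, 5, 6, 7, 8, 9, 10, 11
  row 12: 1, 2, 3, 4, 5, 6, 7, 8, 9, 10, 11, 12

hence w(1..12) = (8, 4, 9, 5, 10, 3, 7, 1, 12, 11, 2, 6).

Fulton essential set (9 of the 34 Rothe cells):

[(1, 7, 0), (3, 7, 1), (5, 3, 0), (5, 7, 2), (7, 2, 0), (7, 6, 3), (9, 11, 8), (10, 2, 1), (10, 6, 4)]
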